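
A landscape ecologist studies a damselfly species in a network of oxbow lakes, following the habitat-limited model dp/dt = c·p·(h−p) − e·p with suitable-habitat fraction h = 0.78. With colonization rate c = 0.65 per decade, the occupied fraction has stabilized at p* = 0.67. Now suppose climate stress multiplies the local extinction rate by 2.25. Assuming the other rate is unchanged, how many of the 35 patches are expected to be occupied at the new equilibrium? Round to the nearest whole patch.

Balance c(h−p*) = e gives e = 0.65×(0.78 − 0.67000) = 0.07150.
New p* = 0.78 − e/c = 0.78 − 0.16087/0.65000 = 0.53251.
Expected occupied = 35 × 0.53251 = 18.64 ≈ 19.

19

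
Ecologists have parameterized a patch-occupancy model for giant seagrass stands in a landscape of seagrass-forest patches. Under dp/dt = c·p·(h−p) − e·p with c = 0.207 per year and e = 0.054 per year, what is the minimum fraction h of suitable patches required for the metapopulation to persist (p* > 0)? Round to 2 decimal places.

p* = h − e/c is positive only when h > e/c.
h_min = e/c = 0.054/0.207 = 0.2609.

0.26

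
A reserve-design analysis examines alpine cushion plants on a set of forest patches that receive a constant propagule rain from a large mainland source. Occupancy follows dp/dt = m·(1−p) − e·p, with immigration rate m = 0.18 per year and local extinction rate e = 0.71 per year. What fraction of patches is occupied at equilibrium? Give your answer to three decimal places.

At equilibrium the propagule rain into empty patches balances local extinction: m(1−p*) = e·p*.
p* = m/(m+e) = 0.18/(0.18+0.71) = 0.18/0.8900 = 0.2022.

0.202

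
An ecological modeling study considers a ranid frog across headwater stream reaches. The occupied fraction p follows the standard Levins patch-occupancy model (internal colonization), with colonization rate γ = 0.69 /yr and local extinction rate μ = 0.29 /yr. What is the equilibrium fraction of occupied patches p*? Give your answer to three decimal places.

Setting dp/dt = 0 and dividing through by p* gives γ·(1−p*) = μ.
So p* = 1 − μ/γ = 1 − 0.29/0.69 = 1 − 0.4203 = 0.5797.

0.580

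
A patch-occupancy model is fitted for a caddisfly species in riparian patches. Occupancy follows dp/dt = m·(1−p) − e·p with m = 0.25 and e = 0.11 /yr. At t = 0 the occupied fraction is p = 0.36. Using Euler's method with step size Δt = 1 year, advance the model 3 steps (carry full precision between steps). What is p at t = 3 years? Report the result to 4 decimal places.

Update rule: p ← p + [m·(1−p) − e·p]·Δt with Δt = 1.
  1  |  dp/dt·Δt = +0.120400  |  p_1 = 0.480400
  2  |  dp/dt·Δt = +0.077056  |  p_2 = 0.557456
  3  |  dp/dt·Δt = +0.049316  |  p_3 = 0.606772

0.6068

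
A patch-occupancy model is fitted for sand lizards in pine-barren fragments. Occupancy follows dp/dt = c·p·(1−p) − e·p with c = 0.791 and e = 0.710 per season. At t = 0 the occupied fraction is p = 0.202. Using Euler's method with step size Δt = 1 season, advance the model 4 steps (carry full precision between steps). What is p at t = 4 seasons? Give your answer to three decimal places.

0.156

Update rule: p ← p + [c·p·(1−p) − e·p]·Δt with Δt = 1.
  1  |  dp/dt·Δt = -0.015914  |  p_1 = 0.186086
  2  |  dp/dt·Δt = -0.012318  |  p_2 = 0.173768
  3  |  dp/dt·Δt = -0.009809  |  p_3 = 0.163959
  4  |  dp/dt·Δt = -0.007983  |  p_4 = 0.155976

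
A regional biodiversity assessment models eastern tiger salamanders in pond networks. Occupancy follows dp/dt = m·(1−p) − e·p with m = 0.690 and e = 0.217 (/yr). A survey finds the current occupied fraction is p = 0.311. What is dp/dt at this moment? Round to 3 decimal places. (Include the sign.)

Colonization term: m·(1−p) = 0.690×0.6890 = 0.47541.
Extinction term: e·p = 0.06749.
dp/dt = 0.47541 − 0.06749 = 0.40792.

0.408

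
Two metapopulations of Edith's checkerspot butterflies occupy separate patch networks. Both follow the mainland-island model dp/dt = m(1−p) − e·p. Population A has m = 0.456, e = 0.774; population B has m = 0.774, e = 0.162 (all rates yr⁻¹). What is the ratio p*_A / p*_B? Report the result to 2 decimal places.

A: p*_A = m/(m+e) = 0.456/1.2300 = 0.3707.
B: p*_B = 0.774/0.9360 = 0.8269.
p*_A / p*_B = 0.3707/0.8269 = 0.4483.

0.45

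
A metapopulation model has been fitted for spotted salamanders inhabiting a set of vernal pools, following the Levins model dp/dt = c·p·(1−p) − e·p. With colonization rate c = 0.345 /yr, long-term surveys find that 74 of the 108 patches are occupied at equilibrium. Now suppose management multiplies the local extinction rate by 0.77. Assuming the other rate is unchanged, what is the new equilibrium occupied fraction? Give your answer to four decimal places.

0.7576

Observed p* = 74/108 = 0.68519.
Balance c(1−p*) = e gives e = 0.345×(1 − 0.68519) = 0.10861.
New p* = 1 − e/c = 1 − 0.08363/0.34500 = 0.75759.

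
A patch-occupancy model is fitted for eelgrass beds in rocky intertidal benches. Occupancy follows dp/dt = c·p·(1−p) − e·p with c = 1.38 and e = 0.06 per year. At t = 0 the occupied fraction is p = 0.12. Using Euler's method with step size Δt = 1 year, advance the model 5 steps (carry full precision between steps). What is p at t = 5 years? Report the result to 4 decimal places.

0.9503

Update rule: p ← p + [c·p·(1−p) − e·p]·Δt with Δt = 1.
  1  |  dp/dt·Δt = +0.138528  |  p_1 = 0.258528
  2  |  dp/dt·Δt = +0.249022  |  p_2 = 0.507550
  3  |  dp/dt·Δt = +0.314468  |  p_3 = 0.822019
  4  |  dp/dt·Δt = +0.152578  |  p_4 = 0.974597
  5  |  dp/dt·Δt = -0.024310  |  p_5 = 0.950287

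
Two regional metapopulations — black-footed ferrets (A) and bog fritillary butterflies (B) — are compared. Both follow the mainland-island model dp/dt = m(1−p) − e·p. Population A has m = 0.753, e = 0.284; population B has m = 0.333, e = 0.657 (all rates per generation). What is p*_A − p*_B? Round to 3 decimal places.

0.390

A: p*_A = m/(m+e) = 0.753/1.0370 = 0.7261.
B: p*_B = 0.333/0.9900 = 0.3364.
p*_A − p*_B = 0.7261 − 0.3364 = 0.3898.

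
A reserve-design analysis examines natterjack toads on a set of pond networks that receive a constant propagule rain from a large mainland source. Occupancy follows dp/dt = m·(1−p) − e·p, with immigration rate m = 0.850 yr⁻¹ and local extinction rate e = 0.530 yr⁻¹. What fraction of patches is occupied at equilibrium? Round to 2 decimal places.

0.62

At equilibrium the propagule rain into empty patches balances local extinction: m(1−p*) = e·p*.
p* = m/(m+e) = 0.850/(0.850+0.530) = 0.850/1.3800 = 0.6159.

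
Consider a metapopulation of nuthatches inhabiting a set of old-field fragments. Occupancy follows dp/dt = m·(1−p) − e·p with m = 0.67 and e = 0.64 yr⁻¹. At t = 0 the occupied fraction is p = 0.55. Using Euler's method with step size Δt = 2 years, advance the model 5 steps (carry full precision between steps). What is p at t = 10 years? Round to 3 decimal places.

Update rule: p ← p + [m·(1−p) − e·p]·Δt with Δt = 2.
step 1: Δp = -0.10100, p = 0.44900
step 2: Δp = +0.16362, p = 0.61262
step 3: Δp = -0.26506, p = 0.34756
step 4: Δp = +0.42940, p = 0.77696
step 5: Δp = -0.69564, p = 0.08132

0.081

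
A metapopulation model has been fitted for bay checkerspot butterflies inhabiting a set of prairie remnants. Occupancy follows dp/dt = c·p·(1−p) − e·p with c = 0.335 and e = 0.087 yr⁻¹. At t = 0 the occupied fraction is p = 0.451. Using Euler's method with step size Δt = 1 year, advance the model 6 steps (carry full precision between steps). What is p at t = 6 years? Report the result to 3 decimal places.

Update rule: p ← p + [c·p·(1−p) − e·p]·Δt with Δt = 1.
t = 1: p = 0.45100 + (+0.04371) = 0.49471
t = 2: p = 0.49471 + (+0.04070) = 0.53541
t = 3: p = 0.53541 + (+0.03675) = 0.57216
t = 4: p = 0.57216 + (+0.03223) = 0.60439
t = 5: p = 0.60439 + (+0.02752) = 0.63190
t = 6: p = 0.63190 + (+0.02295) = 0.65485

0.655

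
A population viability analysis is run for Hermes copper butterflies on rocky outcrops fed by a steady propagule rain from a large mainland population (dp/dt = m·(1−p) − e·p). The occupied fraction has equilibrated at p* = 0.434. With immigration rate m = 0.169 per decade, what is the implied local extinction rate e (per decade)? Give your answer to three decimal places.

At equilibrium m(1−p*) = e·p*, so e = m(1−p*)/p*.
e = 0.169 × 0.5660 / 0.434 = 0.2204.

0.220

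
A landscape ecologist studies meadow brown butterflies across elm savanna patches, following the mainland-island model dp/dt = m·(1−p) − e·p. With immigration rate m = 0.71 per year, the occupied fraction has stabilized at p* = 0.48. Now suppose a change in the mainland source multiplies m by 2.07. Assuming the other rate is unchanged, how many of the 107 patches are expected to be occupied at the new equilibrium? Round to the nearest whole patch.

Balance m(1−p*) = e·p* gives e = m(1−p*)/p* = 0.71×0.52000/0.48000 = 0.76917.
New p* = m/(m+e) = 1.46970/(1.46970+0.76917) = 0.65645.
Expected occupied = 107 × 0.65645 = 70.24 ≈ 70.

70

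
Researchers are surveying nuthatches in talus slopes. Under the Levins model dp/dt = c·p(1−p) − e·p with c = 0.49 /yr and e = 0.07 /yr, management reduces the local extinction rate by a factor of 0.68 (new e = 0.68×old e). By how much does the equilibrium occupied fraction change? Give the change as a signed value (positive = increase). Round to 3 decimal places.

Before: p* = 1 − 0.07/0.49 = 0.8571.
After the change, c = 0.49, e = 0.0476, so p* = 1 − 0.0476/0.49 = 0.9029.
Δp* = 0.9029 − 0.8571 = +0.0457.

0.046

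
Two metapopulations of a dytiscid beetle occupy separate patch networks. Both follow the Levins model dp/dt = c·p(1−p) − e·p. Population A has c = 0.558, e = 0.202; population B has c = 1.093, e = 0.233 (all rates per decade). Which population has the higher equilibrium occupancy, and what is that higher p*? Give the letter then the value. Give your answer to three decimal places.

A: p*_A = 1 − 0.202/0.558 = 0.6380.
B: p*_B = 1 − 0.233/1.093 = 0.7868.
B is higher at 0.7868.

B, 0.787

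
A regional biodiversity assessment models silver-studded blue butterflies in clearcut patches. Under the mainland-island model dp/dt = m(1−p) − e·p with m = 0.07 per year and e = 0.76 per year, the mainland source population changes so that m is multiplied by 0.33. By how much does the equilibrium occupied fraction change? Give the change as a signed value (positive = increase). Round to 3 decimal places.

Before: p* = 0.07/(0.07+0.76) = 0.0843.
After: m = 0.0231, e = 0.76; p* = 0.0231/0.7831 = 0.0295.
Δp* = 0.0295 − 0.0843 = -0.0548.

-0.055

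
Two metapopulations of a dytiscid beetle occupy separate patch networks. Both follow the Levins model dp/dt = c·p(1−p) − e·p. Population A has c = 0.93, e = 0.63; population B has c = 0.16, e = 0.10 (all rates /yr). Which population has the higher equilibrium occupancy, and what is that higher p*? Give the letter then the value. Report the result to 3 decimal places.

A: p*_A = 1 − 0.63/0.93 = 0.3226.
B: p*_B = 1 − 0.10/0.16 = 0.3750.
B is higher at 0.3750.

B, 0.375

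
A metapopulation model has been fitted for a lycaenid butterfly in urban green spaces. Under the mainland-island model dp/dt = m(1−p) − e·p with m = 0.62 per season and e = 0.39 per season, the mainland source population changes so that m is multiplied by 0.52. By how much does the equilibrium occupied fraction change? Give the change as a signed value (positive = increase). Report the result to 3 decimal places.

-0.161

Before: p* = 0.62/(0.62+0.39) = 0.6139.
After: m = 0.3224, e = 0.39; p* = 0.3224/0.7124 = 0.4526.
Δp* = 0.4526 − 0.6139 = -0.1613.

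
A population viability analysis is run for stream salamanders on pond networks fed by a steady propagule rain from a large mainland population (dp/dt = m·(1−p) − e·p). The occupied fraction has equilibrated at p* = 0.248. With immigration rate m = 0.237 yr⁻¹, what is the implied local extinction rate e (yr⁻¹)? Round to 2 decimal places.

At equilibrium m(1−p*) = e·p*, so e = m(1−p*)/p*.
e = 0.237 × 0.7520 / 0.248 = 0.7186.

0.72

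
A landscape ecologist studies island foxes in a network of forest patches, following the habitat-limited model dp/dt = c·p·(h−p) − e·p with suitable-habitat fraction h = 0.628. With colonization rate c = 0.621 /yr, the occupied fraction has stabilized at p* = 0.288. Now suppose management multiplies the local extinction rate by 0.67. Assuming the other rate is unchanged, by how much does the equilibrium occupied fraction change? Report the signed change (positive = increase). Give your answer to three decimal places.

Balance c(h−p*) = e gives e = 0.621×(0.628 − 0.28800) = 0.21114.
New p* = 0.628 − e/c = 0.628 − 0.14146/0.62100 = 0.40021.
Δp* = 0.40021 − 0.28800 = +0.11221.

0.112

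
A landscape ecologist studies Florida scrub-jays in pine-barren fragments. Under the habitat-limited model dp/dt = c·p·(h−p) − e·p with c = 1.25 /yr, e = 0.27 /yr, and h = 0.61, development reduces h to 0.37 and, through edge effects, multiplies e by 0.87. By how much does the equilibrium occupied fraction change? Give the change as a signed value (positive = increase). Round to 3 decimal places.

-0.212

Before: p* = h − e/c = 0.61 − 0.27/1.25 = 0.61 − 0.2160 = 0.3940.
After: c = 1.25, e = 0.2349, h = 0.37; p* = 0.37 − 0.2349/1.25 = 0.1821.
Δp* = 0.1821 − 0.3940 = -0.2119.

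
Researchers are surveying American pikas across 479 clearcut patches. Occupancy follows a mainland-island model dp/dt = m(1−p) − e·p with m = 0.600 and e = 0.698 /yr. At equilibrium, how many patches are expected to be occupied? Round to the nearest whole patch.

221

p* = m/(m+e) = 0.600/1.2980 = 0.4622.
Expected occupied patches = N × p* = 479 × 0.4622 = 221.42 ≈ 221.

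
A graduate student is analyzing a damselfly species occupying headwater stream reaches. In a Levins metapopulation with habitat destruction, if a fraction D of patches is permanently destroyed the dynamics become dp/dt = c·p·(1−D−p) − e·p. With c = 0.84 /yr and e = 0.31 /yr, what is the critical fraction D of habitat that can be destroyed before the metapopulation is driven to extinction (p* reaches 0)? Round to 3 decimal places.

0.631

The nontrivial equilibrium is p* = (1−D) − e/c; extinction occurs when this hits zero.
So D_crit = 1 − e/c = 1 − 0.31/0.84 = 1 − 0.3690 = 0.6310.
Note this equals the original equilibrium occupancy — the Levins extinction-debt result.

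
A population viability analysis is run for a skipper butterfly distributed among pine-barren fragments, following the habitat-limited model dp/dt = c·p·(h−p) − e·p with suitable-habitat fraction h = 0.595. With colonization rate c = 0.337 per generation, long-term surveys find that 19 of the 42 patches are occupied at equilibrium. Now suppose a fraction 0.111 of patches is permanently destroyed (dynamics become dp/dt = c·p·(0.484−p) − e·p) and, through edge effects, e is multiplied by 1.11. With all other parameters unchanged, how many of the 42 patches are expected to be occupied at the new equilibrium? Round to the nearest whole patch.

14

Observed p* = 19/42 = 0.45238.
Balance c(h−p*) = e gives e = 0.337×(0.595 − 0.45238) = 0.04806.
New p* = 0.484 − e/c = 0.484 − 0.05335/0.33700 = 0.32569.
Expected occupied = 42 × 0.32569 = 13.68 ≈ 14.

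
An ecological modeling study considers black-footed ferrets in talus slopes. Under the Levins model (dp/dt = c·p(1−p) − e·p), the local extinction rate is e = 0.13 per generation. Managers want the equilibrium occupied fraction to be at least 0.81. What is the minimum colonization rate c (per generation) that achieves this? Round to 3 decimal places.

0.684

p* = 1 − e/c ≥ 0.81 requires e/c ≤ 0.1900, i.e. c ≥ e/0.1900.
c_min = 0.13/0.1900 = 0.6842.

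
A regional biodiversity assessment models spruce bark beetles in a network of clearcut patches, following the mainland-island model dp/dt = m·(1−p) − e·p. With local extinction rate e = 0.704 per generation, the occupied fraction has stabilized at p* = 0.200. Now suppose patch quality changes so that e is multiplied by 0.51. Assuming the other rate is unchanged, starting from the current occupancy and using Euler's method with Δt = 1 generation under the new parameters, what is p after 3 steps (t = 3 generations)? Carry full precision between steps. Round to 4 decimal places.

Balance m(1−p*) = e·p* gives m = e·p*/(1−p*) = 0.704×0.20000/0.80000 = 0.17600.
Starting from p₀ = 0.20000; update p ← p + (dp/dt)·Δt with the new parameters.
t = 1: p = 0.20000 + (+0.06899) = 0.26899
t = 2: p = 0.26899 + (+0.03208) = 0.30107
t = 3: p = 0.30107 + (+0.01492) = 0.31599

0.3160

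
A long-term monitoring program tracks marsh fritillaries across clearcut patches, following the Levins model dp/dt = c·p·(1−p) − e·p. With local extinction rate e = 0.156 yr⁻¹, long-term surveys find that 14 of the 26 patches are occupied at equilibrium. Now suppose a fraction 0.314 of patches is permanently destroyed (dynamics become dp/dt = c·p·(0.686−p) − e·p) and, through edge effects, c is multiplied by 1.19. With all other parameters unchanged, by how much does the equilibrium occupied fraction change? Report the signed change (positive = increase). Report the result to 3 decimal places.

-0.240

Observed p* = 14/26 = 0.53846.
Balance c(1−p*) = e gives c = e/(1 − 0.53846) = 0.156/0.46154 = 0.33800.
New p* = 0.686 − e/c = 0.686 − 0.15600/0.40222 = 0.29815.
Δp* = 0.29815 − 0.53846 = -0.24031.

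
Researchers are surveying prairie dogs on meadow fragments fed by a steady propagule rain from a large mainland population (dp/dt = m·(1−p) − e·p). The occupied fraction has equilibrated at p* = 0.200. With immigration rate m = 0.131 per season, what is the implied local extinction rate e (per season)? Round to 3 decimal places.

At equilibrium m(1−p*) = e·p*, so e = m(1−p*)/p*.
e = 0.131 × 0.8000 / 0.200 = 0.5240.

0.524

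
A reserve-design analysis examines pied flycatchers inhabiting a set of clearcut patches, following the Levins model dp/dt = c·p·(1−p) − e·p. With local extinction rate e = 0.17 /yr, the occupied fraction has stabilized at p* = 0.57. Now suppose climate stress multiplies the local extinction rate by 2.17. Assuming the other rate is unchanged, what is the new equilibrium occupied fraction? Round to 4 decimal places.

0.0669

Balance c(1−p*) = e gives c = e/(1 − 0.57000) = 0.17/0.43000 = 0.39535.
New p* = 1 − e/c = 1 − 0.36890/0.39535 = 0.06690.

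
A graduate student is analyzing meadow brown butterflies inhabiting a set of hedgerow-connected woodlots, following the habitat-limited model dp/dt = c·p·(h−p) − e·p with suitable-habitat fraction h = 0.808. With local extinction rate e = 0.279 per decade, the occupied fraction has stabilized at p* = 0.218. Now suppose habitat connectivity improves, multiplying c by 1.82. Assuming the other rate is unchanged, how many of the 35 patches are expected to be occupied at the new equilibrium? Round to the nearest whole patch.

Balance c(h−p*) = e gives c = e/(0.808 − 0.21800) = 0.279/0.59000 = 0.47288.
New p* = 0.808 − e/c = 0.808 − 0.27900/0.86064 = 0.48382.
Expected occupied = 35 × 0.48382 = 16.93 ≈ 17.

17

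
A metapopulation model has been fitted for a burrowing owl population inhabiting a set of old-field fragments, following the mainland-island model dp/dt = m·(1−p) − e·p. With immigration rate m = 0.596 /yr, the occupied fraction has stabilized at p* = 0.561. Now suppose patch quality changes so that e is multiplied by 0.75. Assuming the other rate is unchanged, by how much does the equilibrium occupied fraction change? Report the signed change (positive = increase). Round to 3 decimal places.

Balance m(1−p*) = e·p* gives e = m(1−p*)/p* = 0.596×0.43900/0.56100 = 0.46639.
New p* = m/(m+e) = 0.59600/(0.59600+0.34979) = 0.63016.
Δp* = 0.63016 − 0.56100 = +0.06916.

0.069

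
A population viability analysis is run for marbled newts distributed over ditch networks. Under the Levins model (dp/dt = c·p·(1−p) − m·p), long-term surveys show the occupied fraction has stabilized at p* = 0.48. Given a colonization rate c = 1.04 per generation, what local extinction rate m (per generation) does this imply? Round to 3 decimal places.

0.541

At equilibrium c(1−p*) = m.
m = 1.04 × (1 − 0.48) = 1.04 × 0.5200 = 0.5408.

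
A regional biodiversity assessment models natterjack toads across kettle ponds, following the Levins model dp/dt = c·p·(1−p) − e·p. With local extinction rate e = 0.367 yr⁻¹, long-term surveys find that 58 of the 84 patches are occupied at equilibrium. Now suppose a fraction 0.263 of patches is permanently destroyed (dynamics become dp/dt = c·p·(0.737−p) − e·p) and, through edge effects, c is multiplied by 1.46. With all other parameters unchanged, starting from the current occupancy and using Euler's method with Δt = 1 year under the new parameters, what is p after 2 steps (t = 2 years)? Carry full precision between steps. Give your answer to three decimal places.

Observed p* = 58/84 = 0.69048.
Balance c(1−p*) = e gives c = e/(1 − 0.69048) = 0.367/0.30952 = 1.18569.
Starting from p₀ = 0.69048; update p ← p + (dp/dt)·Δt with the new parameters.
  1  |  dp/dt·Δt = -0.197795  |  p_1 = 0.492681
  2  |  dp/dt·Δt = +0.027562  |  p_2 = 0.520243

0.520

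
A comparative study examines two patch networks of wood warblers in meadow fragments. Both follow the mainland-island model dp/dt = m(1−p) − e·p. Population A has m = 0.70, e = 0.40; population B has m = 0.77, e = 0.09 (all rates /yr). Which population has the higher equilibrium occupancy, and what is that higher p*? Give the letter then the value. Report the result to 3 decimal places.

B, 0.895

A: p*_A = m/(m+e) = 0.70/1.1000 = 0.6364.
B: p*_B = 0.77/0.8600 = 0.8953.
B is higher at 0.8953.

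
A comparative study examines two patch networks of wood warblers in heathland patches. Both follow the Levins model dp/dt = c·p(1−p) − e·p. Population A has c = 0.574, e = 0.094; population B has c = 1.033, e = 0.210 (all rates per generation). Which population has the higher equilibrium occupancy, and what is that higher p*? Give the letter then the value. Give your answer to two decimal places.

A, 0.84

A: p*_A = 1 − 0.094/0.574 = 0.8362.
B: p*_B = 1 − 0.210/1.033 = 0.7967.
A is higher at 0.8362.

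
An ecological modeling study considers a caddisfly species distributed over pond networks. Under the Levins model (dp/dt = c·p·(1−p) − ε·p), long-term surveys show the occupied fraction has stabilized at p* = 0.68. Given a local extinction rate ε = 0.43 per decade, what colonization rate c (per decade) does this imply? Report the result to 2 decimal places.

1.34

At equilibrium c(1−p*) = ε, so c = ε/(1−p*).
c = 0.43/(1 − 0.68) = 0.43/0.3200 = 1.3438.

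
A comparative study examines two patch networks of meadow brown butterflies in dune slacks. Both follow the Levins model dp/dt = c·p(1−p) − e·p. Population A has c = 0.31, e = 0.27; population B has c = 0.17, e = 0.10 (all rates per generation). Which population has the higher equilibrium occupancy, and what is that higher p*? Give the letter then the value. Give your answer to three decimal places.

A: p*_A = 1 − 0.27/0.31 = 0.1290.
B: p*_B = 1 − 0.10/0.17 = 0.4118.
B is higher at 0.4118.

B, 0.412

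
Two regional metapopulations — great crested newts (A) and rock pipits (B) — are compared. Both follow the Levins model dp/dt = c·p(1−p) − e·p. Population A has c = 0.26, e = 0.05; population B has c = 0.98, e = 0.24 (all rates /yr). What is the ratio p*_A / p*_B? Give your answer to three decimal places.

A: p*_A = 1 − 0.05/0.26 = 0.8077.
B: p*_B = 1 − 0.24/0.98 = 0.7551.
p*_A / p*_B = 0.8077/0.7551 = 1.0696.

1.070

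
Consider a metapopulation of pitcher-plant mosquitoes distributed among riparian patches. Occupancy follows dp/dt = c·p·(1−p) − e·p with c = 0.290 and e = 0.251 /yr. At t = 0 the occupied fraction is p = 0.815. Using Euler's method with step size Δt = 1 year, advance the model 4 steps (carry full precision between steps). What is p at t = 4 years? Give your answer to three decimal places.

Update rule: p ← p + [c·p·(1−p) − e·p]·Δt with Δt = 1.
t = 1: p = 0.81500 + (-0.16084) = 0.65416
t = 2: p = 0.65416 + (-0.09859) = 0.55557
t = 3: p = 0.55557 + (-0.06784) = 0.48773
t = 4: p = 0.48773 + (-0.04996) = 0.43777

0.438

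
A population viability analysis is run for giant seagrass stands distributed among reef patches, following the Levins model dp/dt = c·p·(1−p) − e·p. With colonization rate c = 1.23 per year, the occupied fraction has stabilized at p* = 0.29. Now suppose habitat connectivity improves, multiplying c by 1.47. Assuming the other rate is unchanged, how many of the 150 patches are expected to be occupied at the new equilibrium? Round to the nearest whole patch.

Balance c(1−p*) = e gives e = 1.23×(1 − 0.29000) = 0.87330.
New p* = 1 − e/c = 1 − 0.87330/1.80810 = 0.51701.
Expected occupied = 150 × 0.51701 = 77.55 ≈ 78.

78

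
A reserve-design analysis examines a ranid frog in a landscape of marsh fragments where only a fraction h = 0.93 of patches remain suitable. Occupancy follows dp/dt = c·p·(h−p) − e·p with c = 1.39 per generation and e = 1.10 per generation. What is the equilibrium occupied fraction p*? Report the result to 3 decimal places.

0.139

Setting dp/dt = 0 and dividing by p* gives c·(h−p*) = e.
So p* = h − e/c = 0.93 − 1.10/1.39 = 0.93 − 0.7914 = 0.1386.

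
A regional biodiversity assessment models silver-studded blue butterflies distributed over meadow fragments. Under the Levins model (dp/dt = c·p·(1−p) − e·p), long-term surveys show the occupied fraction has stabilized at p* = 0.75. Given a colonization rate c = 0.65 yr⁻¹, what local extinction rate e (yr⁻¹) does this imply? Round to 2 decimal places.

0.16

At equilibrium c(1−p*) = e.
e = 0.65 × (1 − 0.75) = 0.65 × 0.2500 = 0.1625.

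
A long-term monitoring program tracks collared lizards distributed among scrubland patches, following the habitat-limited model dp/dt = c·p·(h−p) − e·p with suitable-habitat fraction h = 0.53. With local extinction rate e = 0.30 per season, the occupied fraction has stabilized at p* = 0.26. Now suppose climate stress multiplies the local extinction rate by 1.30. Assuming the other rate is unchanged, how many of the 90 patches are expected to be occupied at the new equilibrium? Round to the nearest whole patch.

16

Balance c(h−p*) = e gives c = e/(0.53 − 0.26000) = 0.30/0.27000 = 1.11111.
New p* = 0.53 − e/c = 0.53 − 0.39000/1.11111 = 0.17900.
Expected occupied = 90 × 0.17900 = 16.11 ≈ 16.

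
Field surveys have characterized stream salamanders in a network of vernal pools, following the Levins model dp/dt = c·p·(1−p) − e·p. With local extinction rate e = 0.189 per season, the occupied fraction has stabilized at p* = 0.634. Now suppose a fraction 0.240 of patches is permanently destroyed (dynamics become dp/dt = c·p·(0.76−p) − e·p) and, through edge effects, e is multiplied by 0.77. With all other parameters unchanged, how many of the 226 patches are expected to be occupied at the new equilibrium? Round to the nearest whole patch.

108

Balance c(1−p*) = e gives c = e/(1 − 0.63400) = 0.189/0.36600 = 0.51639.
New p* = 0.76 − e/c = 0.76 − 0.14553/0.51639 = 0.47818.
Expected occupied = 226 × 0.47818 = 108.07 ≈ 108.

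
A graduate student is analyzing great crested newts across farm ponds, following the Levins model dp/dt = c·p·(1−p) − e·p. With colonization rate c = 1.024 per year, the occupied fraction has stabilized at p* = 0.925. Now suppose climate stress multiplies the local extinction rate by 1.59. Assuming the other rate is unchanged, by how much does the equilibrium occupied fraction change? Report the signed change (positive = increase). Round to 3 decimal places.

-0.044

Balance c(1−p*) = e gives e = 1.024×(1 − 0.92500) = 0.07680.
New p* = 1 − e/c = 1 − 0.12211/1.02400 = 0.88075.
Δp* = 0.88075 − 0.92500 = -0.04425.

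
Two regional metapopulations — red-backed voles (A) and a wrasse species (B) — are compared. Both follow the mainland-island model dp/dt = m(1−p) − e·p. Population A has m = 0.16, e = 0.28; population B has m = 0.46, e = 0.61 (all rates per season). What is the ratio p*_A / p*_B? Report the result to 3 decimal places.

0.846

A: p*_A = m/(m+e) = 0.16/0.4400 = 0.3636.
B: p*_B = 0.46/1.0700 = 0.4299.
p*_A / p*_B = 0.3636/0.4299 = 0.8458.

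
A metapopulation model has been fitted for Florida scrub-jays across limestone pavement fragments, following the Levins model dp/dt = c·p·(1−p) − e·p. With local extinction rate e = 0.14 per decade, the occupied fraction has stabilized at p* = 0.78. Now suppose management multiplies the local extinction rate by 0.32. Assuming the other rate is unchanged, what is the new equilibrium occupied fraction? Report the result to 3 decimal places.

Balance c(1−p*) = e gives c = e/(1 − 0.78000) = 0.14/0.22000 = 0.63636.
New p* = 1 − e/c = 1 − 0.04480/0.63636 = 0.92960.

0.930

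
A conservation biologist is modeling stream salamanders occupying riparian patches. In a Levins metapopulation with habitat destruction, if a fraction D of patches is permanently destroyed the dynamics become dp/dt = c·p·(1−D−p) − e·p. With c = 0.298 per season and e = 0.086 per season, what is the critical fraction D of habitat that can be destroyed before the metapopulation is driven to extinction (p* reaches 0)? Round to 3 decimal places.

The nontrivial equilibrium is p* = (1−D) − e/c; extinction occurs when this hits zero.
So D_crit = 1 − e/c = 1 − 0.086/0.298 = 1 − 0.2886 = 0.7114.
This equals the undisturbed p*, a classic result of Lande's extension.

0.711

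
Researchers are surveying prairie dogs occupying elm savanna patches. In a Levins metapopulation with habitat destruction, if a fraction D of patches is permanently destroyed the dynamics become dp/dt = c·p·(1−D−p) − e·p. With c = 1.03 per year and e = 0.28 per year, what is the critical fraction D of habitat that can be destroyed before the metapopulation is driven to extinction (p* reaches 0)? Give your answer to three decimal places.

0.728

The nontrivial equilibrium is p* = (1−D) − e/c; extinction occurs when this hits zero.
So D_crit = 1 − e/c = 1 − 0.28/1.03 = 1 − 0.2718 = 0.7282.
Note this equals the original equilibrium occupancy — the Levins extinction-debt result.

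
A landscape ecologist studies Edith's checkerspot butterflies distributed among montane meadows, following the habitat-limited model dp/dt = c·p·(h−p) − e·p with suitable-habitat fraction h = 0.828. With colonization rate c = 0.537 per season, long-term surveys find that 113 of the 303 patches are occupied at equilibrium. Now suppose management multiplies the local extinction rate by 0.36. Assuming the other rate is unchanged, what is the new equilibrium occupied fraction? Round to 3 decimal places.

Observed p* = 113/303 = 0.37294.
Balance c(h−p*) = e gives e = 0.537×(0.828 − 0.37294) = 0.24437.
New p* = 0.828 − e/c = 0.828 − 0.08797/0.53700 = 0.66418.

0.664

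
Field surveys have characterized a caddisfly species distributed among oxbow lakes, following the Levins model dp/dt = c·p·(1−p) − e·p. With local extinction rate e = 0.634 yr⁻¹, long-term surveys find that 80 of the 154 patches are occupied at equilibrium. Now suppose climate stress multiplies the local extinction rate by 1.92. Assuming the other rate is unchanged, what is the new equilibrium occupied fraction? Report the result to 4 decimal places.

Observed p* = 80/154 = 0.51948.
Balance c(1−p*) = e gives c = e/(1 − 0.51948) = 0.634/0.48052 = 1.31940.
New p* = 1 − e/c = 1 − 1.21728/1.31940 = 0.07740.

0.0774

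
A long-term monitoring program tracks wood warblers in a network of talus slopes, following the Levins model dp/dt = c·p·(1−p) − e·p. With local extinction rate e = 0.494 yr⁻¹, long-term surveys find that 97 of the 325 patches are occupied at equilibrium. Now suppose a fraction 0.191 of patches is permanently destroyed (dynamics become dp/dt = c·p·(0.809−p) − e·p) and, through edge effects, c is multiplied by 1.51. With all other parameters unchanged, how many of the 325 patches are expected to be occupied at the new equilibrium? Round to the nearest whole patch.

Observed p* = 97/325 = 0.29846.
Balance c(1−p*) = e gives c = e/(1 − 0.29846) = 0.494/0.70154 = 0.70417.
New p* = 0.809 − e/c = 0.809 − 0.49400/1.06330 = 0.34441.
Expected occupied = 325 × 0.34441 = 111.93 ≈ 112.

112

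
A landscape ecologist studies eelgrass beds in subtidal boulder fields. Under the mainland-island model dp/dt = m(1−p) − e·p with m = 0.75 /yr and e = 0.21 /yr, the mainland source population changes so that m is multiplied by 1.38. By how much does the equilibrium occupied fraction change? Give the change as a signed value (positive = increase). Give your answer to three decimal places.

0.050

Before: p* = 0.75/(0.75+0.21) = 0.7812.
After: m = 1.035, e = 0.21; p* = 1.035/1.2450 = 0.8313.
Δp* = 0.8313 − 0.7812 = +0.0501.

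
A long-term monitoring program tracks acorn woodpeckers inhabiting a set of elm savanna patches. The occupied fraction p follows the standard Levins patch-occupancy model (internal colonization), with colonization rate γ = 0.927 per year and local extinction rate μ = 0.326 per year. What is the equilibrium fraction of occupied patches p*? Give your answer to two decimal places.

Setting dp/dt = 0 and dividing through by p* gives γ·(1−p*) = μ.
So p* = 1 − μ/γ = 1 − 0.326/0.927 = 1 − 0.3517 = 0.6483.

0.65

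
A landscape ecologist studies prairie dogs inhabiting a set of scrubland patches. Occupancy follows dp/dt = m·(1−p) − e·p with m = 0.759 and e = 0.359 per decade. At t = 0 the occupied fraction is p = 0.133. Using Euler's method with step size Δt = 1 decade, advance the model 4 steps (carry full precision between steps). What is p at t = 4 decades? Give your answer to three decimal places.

Update rule: p ← p + [m·(1−p) − e·p]·Δt with Δt = 1.
p: 0.13300 → 0.74331  (Δp = +0.61031)
p: 0.74331 → 0.67129  (Δp = -0.07202)
p: 0.67129 → 0.67979  (Δp = +0.00850)
p: 0.67979 → 0.67879  (Δp = -0.00100)

0.679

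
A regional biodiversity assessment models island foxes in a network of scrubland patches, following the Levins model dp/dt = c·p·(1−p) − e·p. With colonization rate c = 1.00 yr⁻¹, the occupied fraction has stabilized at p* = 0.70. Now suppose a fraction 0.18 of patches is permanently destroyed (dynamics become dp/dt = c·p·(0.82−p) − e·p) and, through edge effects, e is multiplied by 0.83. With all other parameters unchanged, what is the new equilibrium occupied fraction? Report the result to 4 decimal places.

0.5710

Balance c(1−p*) = e gives e = 1.00×(1 − 0.70000) = 0.30000.
New p* = 0.82 − e/c = 0.82 − 0.24900/1.00000 = 0.57100.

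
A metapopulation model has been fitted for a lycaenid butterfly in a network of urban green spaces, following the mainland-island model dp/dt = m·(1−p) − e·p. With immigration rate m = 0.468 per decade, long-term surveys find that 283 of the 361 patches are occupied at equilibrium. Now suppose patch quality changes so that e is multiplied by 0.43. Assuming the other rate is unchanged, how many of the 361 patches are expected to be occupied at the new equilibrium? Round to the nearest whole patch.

323

Observed p* = 283/361 = 0.78393.
Balance m(1−p*) = e·p* gives e = m(1−p*)/p* = 0.468×0.21607/0.78393 = 0.12899.
New p* = m/(m+e) = 0.46800/(0.46800+0.05547) = 0.89403.
Expected occupied = 361 × 0.89403 = 322.74 ≈ 323.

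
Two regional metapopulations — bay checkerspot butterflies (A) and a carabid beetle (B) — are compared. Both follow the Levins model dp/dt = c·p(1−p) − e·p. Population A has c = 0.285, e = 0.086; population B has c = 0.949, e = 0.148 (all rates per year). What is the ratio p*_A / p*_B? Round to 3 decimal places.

A: p*_A = 1 − 0.086/0.285 = 0.6982.
B: p*_B = 1 − 0.148/0.949 = 0.8440.
p*_A / p*_B = 0.6982/0.8440 = 0.8273.

0.827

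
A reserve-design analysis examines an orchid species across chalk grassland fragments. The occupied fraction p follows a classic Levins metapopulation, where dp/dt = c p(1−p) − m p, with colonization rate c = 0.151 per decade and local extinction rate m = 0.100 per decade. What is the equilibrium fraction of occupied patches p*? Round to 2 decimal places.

At equilibrium, colonization balances extinction: c·p*·(1−p*) = m·p*.
So p* = 1 − m/c = 1 − 0.100/0.151 = 1 − 0.6623 = 0.3377.

0.34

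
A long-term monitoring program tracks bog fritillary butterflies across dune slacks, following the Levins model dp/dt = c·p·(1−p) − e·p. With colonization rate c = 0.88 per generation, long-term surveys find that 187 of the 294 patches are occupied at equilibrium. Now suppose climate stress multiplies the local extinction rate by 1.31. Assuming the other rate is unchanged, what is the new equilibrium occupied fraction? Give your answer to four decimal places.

Observed p* = 187/294 = 0.63605.
Balance c(1−p*) = e gives e = 0.88×(1 − 0.63605) = 0.32028.
New p* = 1 − e/c = 1 − 0.41957/0.88000 = 0.52322.

0.5232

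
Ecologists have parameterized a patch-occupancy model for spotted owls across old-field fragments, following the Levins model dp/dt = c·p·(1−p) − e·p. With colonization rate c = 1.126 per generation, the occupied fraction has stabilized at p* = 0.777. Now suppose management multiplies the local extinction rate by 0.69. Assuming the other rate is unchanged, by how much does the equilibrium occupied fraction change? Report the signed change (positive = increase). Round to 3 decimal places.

Balance c(1−p*) = e gives e = 1.126×(1 − 0.77700) = 0.25110.
New p* = 1 − e/c = 1 − 0.17326/1.12600 = 0.84613.
Δp* = 0.84613 − 0.77700 = +0.06913.

0.069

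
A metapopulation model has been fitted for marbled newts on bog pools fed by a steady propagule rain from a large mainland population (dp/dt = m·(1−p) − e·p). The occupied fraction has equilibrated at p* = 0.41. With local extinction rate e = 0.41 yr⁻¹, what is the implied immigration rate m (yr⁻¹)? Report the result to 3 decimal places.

0.285

At equilibrium m(1−p*) = e·p*, so m = e·p*/(1−p*).
m = 0.41 × 0.41 / 0.5900 = 0.1681/0.5900 = 0.2849.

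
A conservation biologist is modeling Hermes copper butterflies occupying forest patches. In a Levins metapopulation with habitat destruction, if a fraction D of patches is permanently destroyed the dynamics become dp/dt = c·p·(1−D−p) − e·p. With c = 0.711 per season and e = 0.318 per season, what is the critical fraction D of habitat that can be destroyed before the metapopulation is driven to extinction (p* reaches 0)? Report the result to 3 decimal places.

The nontrivial equilibrium is p* = (1−D) − e/c; extinction occurs when this hits zero.
So D_crit = 1 − e/c = 1 − 0.318/0.711 = 1 − 0.4473 = 0.5527.
Note this equals the original equilibrium occupancy — the Levins extinction-debt result.

0.553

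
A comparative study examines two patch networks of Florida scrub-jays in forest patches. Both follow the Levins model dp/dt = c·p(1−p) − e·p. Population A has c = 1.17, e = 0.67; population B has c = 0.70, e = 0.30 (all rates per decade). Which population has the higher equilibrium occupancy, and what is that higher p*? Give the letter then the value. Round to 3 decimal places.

A: p*_A = 1 − 0.67/1.17 = 0.4274.
B: p*_B = 1 − 0.30/0.70 = 0.5714.
B is higher at 0.5714.

B, 0.571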